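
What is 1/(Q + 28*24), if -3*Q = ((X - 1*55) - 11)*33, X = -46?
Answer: 1/1904 ≈ 0.00052521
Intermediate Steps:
Q = 1232 (Q = -((-46 - 1*55) - 11)*33/3 = -((-46 - 55) - 11)*33/3 = -(-101 - 11)*33/3 = -(-112)*33/3 = -1/3*(-3696) = 1232)
1/(Q + 28*24) = 1/(1232 + 28*24) = 1/(1232 + 672) = 1/1904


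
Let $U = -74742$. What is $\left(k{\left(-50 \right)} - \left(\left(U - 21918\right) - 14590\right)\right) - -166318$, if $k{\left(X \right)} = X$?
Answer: $277518$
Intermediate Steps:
$\left(k{\left(-50 \right)} - \left(\left(U - 21918\right) - 14590\right)\right) - -166318 = \left(-50 - \left(\left(-74742 - 21918\right) - 14590\right)\right) - -166318 = \left(-50 - \left(-96660 - 14590\right)\right) + 166318 = \left(-50 - -111250\right) + 166318 = \left(-50 + 111250\right) + 166318 = 111200 + 166318 = 277518$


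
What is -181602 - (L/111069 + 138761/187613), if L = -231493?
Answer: -3784192331661094/20837988297 ≈ -1.8160e+5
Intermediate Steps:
-181602 - (L/111069 + 138761/187613) = -181602 - (-231493/111069 + 138761/187613) = -181602 - 1*(-28019050700/20837988297) = -181602 + 28019050700/20837988297 = -3784192331661094/20837988297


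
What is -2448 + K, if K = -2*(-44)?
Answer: -2360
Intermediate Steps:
K = 88
-2448 + K = -2448 + 88 = -2360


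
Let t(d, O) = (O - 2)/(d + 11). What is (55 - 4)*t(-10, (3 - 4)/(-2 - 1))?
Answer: -85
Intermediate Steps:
t(d, O) = (-2 + O)/(11 + d)
(55 - 4)*t(-10, (3 - 4)/(-2 - 1)) = (55 - 4)*((-2 + (3 - 4)/(-2 - 1))/(11 - 10)) = 51*((-2 - 1/(-3))/1) = 51*(1*(-2 - 1*(-⅓))) = 51*(1*(-2 + ⅓)) = 51*(1*(-5/3)) = 51*(-5/3) = -85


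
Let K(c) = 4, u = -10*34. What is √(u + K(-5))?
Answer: 4*I*√21 ≈ 18.33*I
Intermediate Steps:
u = -340
√(u + K(-5)) = √(-340 + 4) = √(-336) = 4*I*√21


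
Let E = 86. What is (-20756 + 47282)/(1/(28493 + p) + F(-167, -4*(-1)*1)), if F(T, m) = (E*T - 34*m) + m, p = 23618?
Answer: -460765462/251765611 ≈ -1.8301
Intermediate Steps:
F(T, m) = -33*m + 86*T (F(T, m) = (86*T - 34*m) + m = (-34*m + 86*T) + m = -33*m + 86*T)
(-20756 + 47282)/(1/(28493 + p) + F(-167, -4*(-1)*1)) = (-20756 + 47282)/(1/(28493 + 23618) + (-33*(-4*(-1)) + 86*(-167))) = 26526/(1/52111 + (-132 - 14362)) = 26526/(1/52111 - 14494) = 26526/(-755296833/52111) = 26526*(-52111/755296833) = -460765462/251765611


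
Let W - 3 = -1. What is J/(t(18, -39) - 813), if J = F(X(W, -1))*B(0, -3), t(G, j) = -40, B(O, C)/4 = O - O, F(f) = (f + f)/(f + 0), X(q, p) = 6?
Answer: 0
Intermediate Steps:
W = 2 (W = 3 - 1 = 2)
F(f) = 2 (F(f) = (2*f)/f = 2)
B(O, C) = 0 (B(O, C) = 4*(O - O) = 4*0 = 0)
J = 0 (J = 2*0 = 0)
J/(t(18, -39) - 813) = 0/(-40 - 813) = 0/(-853) = 0*(-1/853) = 0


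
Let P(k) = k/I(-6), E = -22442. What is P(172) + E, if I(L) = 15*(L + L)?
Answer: -1009933/45 ≈ -22443.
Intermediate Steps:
I(L) = 30*L (I(L) = 15*(2*L) = 30*L)
P(k) = -k/180 (P(k) = k/((30*(-6))) = k/(-180) = k*(-1/180) = -k/180)
P(172) + E = -1/180*172 - 22442 = -43/45 - 22442 = -1009933/45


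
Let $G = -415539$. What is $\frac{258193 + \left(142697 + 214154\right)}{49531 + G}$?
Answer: $- \frac{153761}{91502} \approx -1.6804$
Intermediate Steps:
$\frac{258193 + \left(142697 + 214154\right)}{49531 + G} = \frac{258193 + \left(142697 + 214154\right)}{49531 - 415539} = \frac{258193 + 356851}{-366008} = 615044 \left(- \frac{1}{366008}\right) = - \frac{153761}{91502}$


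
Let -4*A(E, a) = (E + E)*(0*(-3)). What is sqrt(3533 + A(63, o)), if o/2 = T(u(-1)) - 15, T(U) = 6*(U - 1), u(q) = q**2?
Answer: sqrt(3533) ≈ 59.439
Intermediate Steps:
T(U) = -6 + 6*U (T(U) = 6*(-1 + U) = -6 + 6*U)
o = -30 (o = 2*((-6 + 6*(-1)**2) - 15) = 2*((-6 + 6*1) - 15) = 2*((-6 + 6) - 15) = 2*(0 - 15) = 2*(-15) = -30)
A(E, a) = 0 (A(E, a) = -(E + E)*0*(-3)/4 = -2*E*0/4 = -1/4*0 = 0)
sqrt(3533 + A(63, o)) = sqrt(3533 + 0) = sqrt(3533)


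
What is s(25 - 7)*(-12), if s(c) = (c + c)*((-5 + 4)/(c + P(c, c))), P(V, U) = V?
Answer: 12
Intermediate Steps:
s(c) = -1 (s(c) = (c + c)*((-5 + 4)/(c + c)) = (2*c)*(-1/(2*c)) = -1)
s(25 - 7)*(-12) = -1*(-12) = 12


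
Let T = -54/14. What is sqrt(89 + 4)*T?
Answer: -27*sqrt(93)/7 ≈ -37.197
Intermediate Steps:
T = -27/7 (T = -54*1/14 = -27/7 ≈ -3.8571)
sqrt(89 + 4)*T = sqrt(89 + 4)*(-27/7) = sqrt(93)*(-27/7) = -27*sqrt(93)/7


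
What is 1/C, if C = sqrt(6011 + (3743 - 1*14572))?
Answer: -I*sqrt(4818)/4818 ≈ -0.014407*I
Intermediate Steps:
C = I*sqrt(4818) (C = sqrt(6011 + (3743 - 14572)) = sqrt(6011 - 10829) = sqrt(-4818) = I*sqrt(4818) ≈ 69.412*I)
1/C = 1/(I*sqrt(4818)) = -I*sqrt(4818)/4818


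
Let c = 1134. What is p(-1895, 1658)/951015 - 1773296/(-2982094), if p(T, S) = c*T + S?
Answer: -2358467926064/1418008062705 ≈ -1.6632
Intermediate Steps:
p(T, S) = S + 1134*T (p(T, S) = 1134*T + S = S + 1134*T)
p(-1895, 1658)/951015 - 1773296/(-2982094) = (1658 + 1134*(-1895))/951015 - 1773296/(-2982094) = (1658 - 2148930)*(1/951015) - 1773296*(-1/2982094) = -2147272*1/951015 + 886648/1491047 = -2147272/951015 + 886648/1491047 = -2358467926064/1418008062705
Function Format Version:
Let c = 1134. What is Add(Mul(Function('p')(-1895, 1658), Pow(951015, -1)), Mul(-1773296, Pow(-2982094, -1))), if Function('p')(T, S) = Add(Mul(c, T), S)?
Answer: Rational(-2358467926064, 1418008062705) ≈ -1.6632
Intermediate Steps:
Function('p')(T, S) = Add(S, Mul(1134, T)) (Function('p')(T, S) = Add(Mul(1134, T), S) = Add(S, Mul(1134, T)))
Add(Mul(Function('p')(-1895, 1658), Pow(951015, -1)), Mul(-1773296, Pow(-2982094, -1))) = Add(Mul(Add(1658, Mul(1134, -1895)), Pow(951015, -1)), Mul(-1773296, Pow(-2982094, -1))) = Add(Mul(Add(1658, -2148930), Rational(1, 951015)), Mul(-1773296, Rational(-1, 2982094))) = Add(Mul(-2147272, Rational(1, 951015)), Rational(886648, 1491047)) = Add(Rational(-2147272, 951015), Rational(886648, 1491047)) = Rational(-2358467926064, 1418008062705)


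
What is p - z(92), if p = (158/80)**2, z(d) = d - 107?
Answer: 30241/1600 ≈ 18.901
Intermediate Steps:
z(d) = -107 + d
p = 6241/1600 (p = (158*(1/80))**2 = (79/40)**2 = 6241/1600 ≈ 3.9006)
p - z(92) = 6241/1600 - (-107 + 92) = 6241/1600 - 1*(-15) = 6241/1600 + 15 = 30241/1600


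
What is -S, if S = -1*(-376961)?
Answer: -376961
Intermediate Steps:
S = 376961
-S = -1*376961 = -376961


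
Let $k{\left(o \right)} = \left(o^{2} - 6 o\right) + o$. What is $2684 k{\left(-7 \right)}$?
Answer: $225456$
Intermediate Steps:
$k{\left(o \right)} = o^{2} - 5 o$
$2684 k{\left(-7 \right)} = 2684 \left(- 7 \left(-5 - 7\right)\right) = 2684 \left(\left(-7\right) \left(-12\right)\right) = 2684 \cdot 84 = 225456$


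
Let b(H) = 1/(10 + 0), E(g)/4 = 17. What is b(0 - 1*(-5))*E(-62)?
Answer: 34/5 ≈ 6.8000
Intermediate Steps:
E(g) = 68 (E(g) = 4*17 = 68)
b(H) = ⅒ (b(H) = 1/10 = ⅒)
b(0 - 1*(-5))*E(-62) = (⅒)*68 = 34/5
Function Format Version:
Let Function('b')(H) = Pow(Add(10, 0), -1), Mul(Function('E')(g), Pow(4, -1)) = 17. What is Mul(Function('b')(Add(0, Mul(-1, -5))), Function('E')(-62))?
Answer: Rational(34, 5) ≈ 6.8000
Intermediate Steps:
Function('E')(g) = 68 (Function('E')(g) = Mul(4, 17) = 68)
Function('b')(H) = Rational(1, 10) (Function('b')(H) = Pow(10, -1) = Rational(1, 10))
Mul(Function('b')(Add(0, Mul(-1, -5))), Function('E')(-62)) = Mul(Rational(1, 10), 68) = Rational(34, 5)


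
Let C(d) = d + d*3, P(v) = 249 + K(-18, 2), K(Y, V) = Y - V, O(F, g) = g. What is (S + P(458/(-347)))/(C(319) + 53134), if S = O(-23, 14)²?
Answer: 85/10882 ≈ 0.0078111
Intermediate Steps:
P(v) = 229 (P(v) = 249 + (-18 - 1*2) = 249 + (-18 - 2) = 249 - 20 = 229)
C(d) = 4*d (C(d) = d + 3*d = 4*d)
S = 196 (S = 14² = 196)
(S + P(458/(-347)))/(C(319) + 53134) = (196 + 229)/(4*319 + 53134) = 425/(1276 + 53134) = 425/54410 = 425*(1/54410) = 85/10882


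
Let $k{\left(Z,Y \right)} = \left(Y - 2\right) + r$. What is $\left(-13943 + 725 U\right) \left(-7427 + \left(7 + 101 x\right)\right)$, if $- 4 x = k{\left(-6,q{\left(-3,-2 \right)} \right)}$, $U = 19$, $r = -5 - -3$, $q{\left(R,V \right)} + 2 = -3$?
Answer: $1208382$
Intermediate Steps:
$q{\left(R,V \right)} = -5$ ($q{\left(R,V \right)} = -2 - 3 = -5$)
$r = -2$ ($r = -5 + 3 = -2$)
$k{\left(Z,Y \right)} = -4 + Y$ ($k{\left(Z,Y \right)} = \left(Y - 2\right) - 2 = \left(-2 + Y\right) - 2 = -4 + Y$)
$x = \frac{9}{4}$ ($x = - \frac{-4 - 5}{4} = \left(- \frac{1}{4}\right) \left(-9\right) = \frac{9}{4} \approx 2.25$)
$\left(-13943 + 725 U\right) \left(-7427 + \left(7 + 101 x\right)\right) = \left(-13943 + 725 \cdot 19\right) \left(-7427 + \left(7 + 101 \cdot \frac{9}{4}\right)\right) = \left(-13943 + 13775\right) \left(-7427 + \left(7 + \frac{909}{4}\right)\right) = - 168 \left(-7427 + \frac{937}{4}\right) = \left(-168\right) \left(- \frac{28771}{4}\right) = 1208382$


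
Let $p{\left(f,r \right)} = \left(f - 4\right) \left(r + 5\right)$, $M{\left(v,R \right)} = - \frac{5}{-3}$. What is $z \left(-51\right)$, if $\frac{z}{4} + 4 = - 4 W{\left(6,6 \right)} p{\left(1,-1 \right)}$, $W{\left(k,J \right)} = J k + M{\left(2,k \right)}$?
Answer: $-368016$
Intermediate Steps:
$M{\left(v,R \right)} = \frac{5}{3}$ ($M{\left(v,R \right)} = \left(-5\right) \left(- \frac{1}{3}\right) = \frac{5}{3}$)
$W{\left(k,J \right)} = \frac{5}{3} + J k$ ($W{\left(k,J \right)} = J k + \frac{5}{3} = \frac{5}{3} + J k$)
$p{\left(f,r \right)} = \left(-4 + f\right) \left(5 + r\right)$
$z = 7216$ ($z = -16 + 4 - 4 \left(\frac{5}{3} + 6 \cdot 6\right) \left(-20 - -4 + 5 \cdot 1 + 1 \left(-1\right)\right) = -16 + 4 - 4 \left(\frac{5}{3} + 36\right) \left(-20 + 4 + 5 - 1\right) = -16 + 4 \left(-4\right) \frac{113}{3} \left(-12\right) = -16 + 4 \left(\left(- \frac{452}{3}\right) \left(-12\right)\right) = -16 + 4 \cdot 1808 = -16 + 7232 = 7216$)
$z \left(-51\right) = 7216 \left(-51\right) = -368016$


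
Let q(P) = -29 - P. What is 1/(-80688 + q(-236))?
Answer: -1/80481 ≈ -1.2425e-5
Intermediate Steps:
1/(-80688 + q(-236)) = 1/(-80688 + (-29 - 1*(-236))) = 1/(-80688 + (-29 + 236)) = 1/(-80688 + 207) = 1/(-80481) = -1/80481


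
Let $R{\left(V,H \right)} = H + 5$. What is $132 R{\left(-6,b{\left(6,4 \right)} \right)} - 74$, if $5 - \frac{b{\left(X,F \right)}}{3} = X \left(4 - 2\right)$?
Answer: $-2186$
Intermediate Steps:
$b{\left(X,F \right)} = 15 - 6 X$ ($b{\left(X,F \right)} = 15 - 3 X \left(4 - 2\right) = 15 - 3 X 2 = 15 - 3 \cdot 2 X = 15 - 6 X$)
$R{\left(V,H \right)} = 5 + H$
$132 R{\left(-6,b{\left(6,4 \right)} \right)} - 74 = 132 \left(5 + \left(15 - 36\right)\right) - 74 = 132 \left(5 - 21\right) - 74 = 132 \left(-16\right) - 74 = -2112 - 74 = -2186$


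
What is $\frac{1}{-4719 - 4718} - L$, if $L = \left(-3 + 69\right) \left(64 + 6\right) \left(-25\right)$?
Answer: $\frac{1089973499}{9437} \approx 1.155 \cdot 10^{5}$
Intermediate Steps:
$L = -115500$ ($L = 66 \cdot 70 \left(-25\right) = 4620 \left(-25\right) = -115500$)
$\frac{1}{-4719 - 4718} - L = \frac{1}{-4719 - 4718} - -115500 = \frac{1}{-9437} + 115500 = - \frac{1}{9437} + 115500 = \frac{1089973499}{9437}$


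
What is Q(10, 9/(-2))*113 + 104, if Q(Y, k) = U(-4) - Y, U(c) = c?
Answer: -1478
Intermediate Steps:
Q(Y, k) = -4 - Y
Q(10, 9/(-2))*113 + 104 = (-4 - 1*10)*113 + 104 = (-4 - 10)*113 + 104 = -14*113 + 104 = -1582 + 104 = -1478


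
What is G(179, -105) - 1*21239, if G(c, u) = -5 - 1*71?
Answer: -21315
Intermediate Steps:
G(c, u) = -76 (G(c, u) = -5 - 71 = -76)
G(179, -105) - 1*21239 = -76 - 1*21239 = -76 - 21239 = -21315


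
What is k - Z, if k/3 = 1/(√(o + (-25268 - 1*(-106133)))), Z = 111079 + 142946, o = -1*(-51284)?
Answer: -254025 + 3*√132149/132149 ≈ -2.5403e+5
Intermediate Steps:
o = 51284
Z = 254025
k = 3*√132149/132149 (k = 3/(√(51284 + (-25268 - 1*(-106133)))) = 3/(√(51284 + (-25268 + 106133))) = 3/(√(51284 + 80865)) = 3/(√132149) = 3*(√132149/132149) = 3*√132149/132149 ≈ 0.0082526)
k - Z = 3*√132149/132149 - 1*254025 = 3*√132149/132149 - 254025 = -254025 + 3*√132149/132149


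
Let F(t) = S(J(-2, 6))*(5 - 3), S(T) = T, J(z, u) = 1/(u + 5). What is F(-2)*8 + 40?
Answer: 456/11 ≈ 41.455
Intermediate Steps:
J(z, u) = 1/(5 + u)
F(t) = 2/11 (F(t) = (5 - 3)/(5 + 6) = 2/11)
F(-2)*8 + 40 = (2/11)*8 + 40 = 16/11 + 40 = 456/11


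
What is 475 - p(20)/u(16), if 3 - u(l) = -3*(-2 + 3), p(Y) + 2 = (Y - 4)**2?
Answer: 1298/3 ≈ 432.67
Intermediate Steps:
p(Y) = -2 + (-4 + Y)**2 (p(Y) = -2 + (Y - 4)**2 = -2 + (-4 + Y)**2)
u(l) = 6 (u(l) = 3 - (-3)*(-2 + 3) = 3 - (-3) = 3 - 1*(-3) = 3 + 3 = 6)
475 - p(20)/u(16) = 475 - (-2 + (-4 + 20)**2)/6 = 475 - (-2 + 16**2)/6 = 475 - (-2 + 256)/6 = 475 - 254/6 = 475 - 1*127/3 = 475 - 127/3 = 1298/3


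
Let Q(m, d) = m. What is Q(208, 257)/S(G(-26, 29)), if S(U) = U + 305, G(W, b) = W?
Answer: 208/279 ≈ 0.74552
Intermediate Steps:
S(U) = 305 + U
Q(208, 257)/S(G(-26, 29)) = 208/(305 - 26) = 208/279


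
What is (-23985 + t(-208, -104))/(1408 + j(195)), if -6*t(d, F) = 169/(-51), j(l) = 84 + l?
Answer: -1048463/73746 ≈ -14.217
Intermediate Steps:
t(d, F) = 169/306 (t(d, F) = -169/(6*(-51)) = -169*(-1)/(6*51) = -⅙*(-169/51) = 169/306)
(-23985 + t(-208, -104))/(1408 + j(195)) = (-23985 + 169/306)/(1408 + (84 + 195)) = -7339241/(306*(1408 + 279)) = -7339241/306/1687 = -7339241/306*1/1687 = -1048463/73746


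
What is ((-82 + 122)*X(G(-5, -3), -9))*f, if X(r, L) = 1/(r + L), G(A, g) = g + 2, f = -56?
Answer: 224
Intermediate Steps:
G(A, g) = 2 + g
X(r, L) = 1/(L + r)
((-82 + 122)*X(G(-5, -3), -9))*f = ((-82 + 122)/(-9 + (2 - 3)))*(-56) = (40/(-9 - 1))*(-56) = (40/(-10))*(-56) = (40*(-⅒))*(-56) = -4*(-56) = 224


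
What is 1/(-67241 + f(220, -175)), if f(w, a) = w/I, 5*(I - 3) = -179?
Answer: -41/2757156 ≈ -1.4870e-5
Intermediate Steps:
I = -164/5 (I = 3 + (⅕)*(-179) = 3 - 179/5 = -164/5 ≈ -32.800)
f(w, a) = -5*w/164 (f(w, a) = w/(-164/5) = w*(-5/164) = -5*w/164)
1/(-67241 + f(220, -175)) = 1/(-67241 - 5/164*220) = 1/(-67241 - 275/41) = 1/(-2757156/41) = -41/2757156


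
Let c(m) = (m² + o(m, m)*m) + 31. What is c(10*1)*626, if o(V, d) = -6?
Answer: 44446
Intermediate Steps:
c(m) = 31 + m² - 6*m (c(m) = (m² - 6*m) + 31 = 31 + m² - 6*m)
c(10*1)*626 = (31 + (10*1)² - 60)*626 = (31 + 10² - 6*10)*626 = (31 + 100 - 60)*626 = 71*626 = 44446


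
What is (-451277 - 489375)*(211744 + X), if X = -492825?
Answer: 264399404812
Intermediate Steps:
(-451277 - 489375)*(211744 + X) = (-451277 - 489375)*(211744 - 492825) = -940652*(-281081) = 264399404812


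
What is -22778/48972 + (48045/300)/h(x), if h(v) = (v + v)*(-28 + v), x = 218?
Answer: -1342204753/2897743200 ≈ -0.46319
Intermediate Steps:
h(v) = 2*v*(-28 + v) (h(v) = (2*v)*(-28 + v) = 2*v*(-28 + v))
-22778/48972 + (48045/300)/h(x) = -22778/48972 + (48045/300)/((2*218*(-28 + 218))) = -22778*1/48972 + (48045*(1/300))/((2*218*190)) = -1627/3498 + (3203/20)/82840 = -1627/3498 + (3203/20)*(1/82840) = -1627/3498 + 3203/1656800 = -1342204753/2897743200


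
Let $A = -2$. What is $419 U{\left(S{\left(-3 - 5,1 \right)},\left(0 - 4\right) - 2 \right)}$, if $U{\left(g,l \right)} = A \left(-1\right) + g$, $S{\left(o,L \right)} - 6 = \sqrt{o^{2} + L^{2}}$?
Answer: $3352 + 419 \sqrt{65} \approx 6730.1$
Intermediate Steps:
$S{\left(o,L \right)} = 6 + \sqrt{L^{2} + o^{2}}$ ($S{\left(o,L \right)} = 6 + \sqrt{o^{2} + L^{2}} = 6 + \sqrt{L^{2} + o^{2}}$)
$U{\left(g,l \right)} = 2 + g$ ($U{\left(g,l \right)} = \left(-2\right) \left(-1\right) + g = 2 + g$)
$419 U{\left(S{\left(-3 - 5,1 \right)},\left(0 - 4\right) - 2 \right)} = 419 \left(2 + \left(6 + \sqrt{1^{2} + \left(-3 - 5\right)^{2}}\right)\right) = 419 \left(2 + \left(6 + \sqrt{1 + \left(-3 - 5\right)^{2}}\right)\right) = 419 \left(2 + \left(6 + \sqrt{1 + \left(-8\right)^{2}}\right)\right) = 419 \left(2 + \left(6 + \sqrt{1 + 64}\right)\right) = 419 \left(2 + \left(6 + \sqrt{65}\right)\right) = 419 \left(8 + \sqrt{65}\right) = 3352 + 419 \sqrt{65}$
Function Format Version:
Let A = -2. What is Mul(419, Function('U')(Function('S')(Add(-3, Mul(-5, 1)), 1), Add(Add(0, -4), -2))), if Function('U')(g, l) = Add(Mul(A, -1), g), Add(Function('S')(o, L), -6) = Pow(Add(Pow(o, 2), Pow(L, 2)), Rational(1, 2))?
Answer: Add(3352, Mul(419, Pow(65, Rational(1, 2)))) ≈ 6730.1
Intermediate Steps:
Function('S')(o, L) = Add(6, Pow(Add(Pow(L, 2), Pow(o, 2)), Rational(1, 2))) (Function('S')(o, L) = Add(6, Pow(Add(Pow(o, 2), Pow(L, 2)), Rational(1, 2))) = Add(6, Pow(Add(Pow(L, 2), Pow(o, 2)), Rational(1, 2))))
Function('U')(g, l) = Add(2, g) (Function('U')(g, l) = Add(Mul(-2, -1), g) = Add(2, g))
Mul(419, Function('U')(Function('S')(Add(-3, Mul(-5, 1)), 1), Add(Add(0, -4), -2))) = Mul(419, Add(2, Add(6, Pow(Add(Pow(1, 2), Pow(Add(-3, Mul(-5, 1)), 2)), Rational(1, 2))))) = Mul(419, Add(2, Add(6, Pow(Add(1, Pow(Add(-3, -5), 2)), Rational(1, 2))))) = Mul(419, Add(2, Add(6, Pow(Add(1, Pow(-8, 2)), Rational(1, 2))))) = Mul(419, Add(2, Add(6, Pow(Add(1, 64), Rational(1, 2))))) = Mul(419, Add(2, Add(6, Pow(65, Rational(1, 2))))) = Mul(419, Add(8, Pow(65, Rational(1, 2)))) = Add(3352, Mul(419, Pow(65, Rational(1, 2))))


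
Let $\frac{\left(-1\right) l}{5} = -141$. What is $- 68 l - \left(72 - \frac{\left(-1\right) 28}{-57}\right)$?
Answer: $- \frac{2736656}{57} \approx -48012.0$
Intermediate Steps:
$l = 705$ ($l = \left(-5\right) \left(-141\right) = 705$)
$- 68 l - \left(72 - \frac{\left(-1\right) 28}{-57}\right) = \left(-68\right) 705 - \left(72 - \frac{\left(-1\right) 28}{-57}\right) = -47940 - \frac{4076}{57} = - \frac{2736656}{57}$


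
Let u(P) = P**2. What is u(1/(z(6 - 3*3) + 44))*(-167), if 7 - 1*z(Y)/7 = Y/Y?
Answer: -167/7396 ≈ -0.022580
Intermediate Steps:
z(Y) = 42 (z(Y) = 49 - 7*Y/Y = 49 - 7*1 = 49 - 7 = 42)
u(1/(z(6 - 3*3) + 44))*(-167) = (1/(42 + 44))**2*(-167) = (1/86)**2*(-167) = (1/7396)*(-167) = -167/7396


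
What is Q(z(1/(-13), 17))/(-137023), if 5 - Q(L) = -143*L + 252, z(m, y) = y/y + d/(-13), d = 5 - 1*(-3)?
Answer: 192/137023 ≈ 0.0014012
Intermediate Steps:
d = 8 (d = 5 + 3 = 8)
z(m, y) = 5/13 (z(m, y) = y/y + 8/(-13) = 1 + 8*(-1/13) = 1 - 8/13 = 5/13)
Q(L) = -247 + 143*L (Q(L) = 5 - (-143*L + 252) = 5 - (252 - 143*L) = 5 + (-252 + 143*L) = -247 + 143*L)
Q(z(1/(-13), 17))/(-137023) = (-247 + 143*(5/13))/(-137023) = (-247 + 55)*(-1/137023) = -192*(-1/137023) = 192/137023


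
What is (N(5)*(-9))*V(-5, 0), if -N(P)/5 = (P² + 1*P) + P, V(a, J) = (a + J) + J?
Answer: -7875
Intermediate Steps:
V(a, J) = a + 2*J (V(a, J) = (J + a) + J = a + 2*J)
N(P) = -10*P - 5*P² (N(P) = -5*((P² + 1*P) + P) = -5*((P² + P) + P) = -5*((P + P²) + P) = -5*(P² + 2*P) = -10*P - 5*P²)
(N(5)*(-9))*V(-5, 0) = (-5*5*(2 + 5)*(-9))*(-5 + 2*0) = (-5*5*7*(-9))*(-5 + 0) = -175*(-9)*(-5) = 1575*(-5) = -7875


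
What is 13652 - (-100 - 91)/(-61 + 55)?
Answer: 81721/6 ≈ 13620.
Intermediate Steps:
13652 - (-100 - 91)/(-61 + 55) = 13652 - (-191)/(-6) = 13652 - (-1)*(-191)/6 = 13652 - 1*191/6 = 13652 - 191/6 = 81721/6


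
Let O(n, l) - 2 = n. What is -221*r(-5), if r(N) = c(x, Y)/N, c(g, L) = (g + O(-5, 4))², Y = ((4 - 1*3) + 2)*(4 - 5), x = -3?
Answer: 7956/5 ≈ 1591.2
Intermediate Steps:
O(n, l) = 2 + n
Y = -3 (Y = ((4 - 3) + 2)*(-1) = (1 + 2)*(-1) = 3*(-1) = -3)
c(g, L) = (-3 + g)² (c(g, L) = (g + (2 - 5))² = (g - 3)² = (-3 + g)²)
r(N) = 36/N (r(N) = (-3 - 3)²/N = (-6)²/N = 36/N)
-221*r(-5) = -7956/(-5) = -7956*(-1)/5 = -221*(-36/5) = 7956/5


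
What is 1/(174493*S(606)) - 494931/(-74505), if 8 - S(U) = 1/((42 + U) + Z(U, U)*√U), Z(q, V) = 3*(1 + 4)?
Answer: 522118452728490469/78597685585230295 - 15*√606/3164795070877 ≈ 6.6429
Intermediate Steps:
Z(q, V) = 15 (Z(q, V) = 3*5 = 15)
S(U) = 8 - 1/(42 + U + 15*√U) (S(U) = 8 - 1/((42 + U) + 15*√U) = 8 - 1/(42 + U + 15*√U))
1/(174493*S(606)) - 494931/(-74505) = 1/(174493*(((335 + 8*606 + 120*√606)/(42 + 606 + 15*√606)))) - 494931/(-74505) = 1/(174493*(((335 + 4848 + 120*√606)/(648 + 15*√606)))) - 494931*(-1/74505) = 1/(174493*(((5183 + 120*√606)/(648 + 15*√606)))) + 164977/24835 = ((648 + 15*√606)/(5183 + 120*√606))/174493 + 164977/24835 = (648 + 15*√606)/(174493*(5183 + 120*√606)) + 164977/24835 = 164977/24835 + (648 + 15*√606)/(174493*(5183 + 120*√606))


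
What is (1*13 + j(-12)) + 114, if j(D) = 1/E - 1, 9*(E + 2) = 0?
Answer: 251/2 ≈ 125.50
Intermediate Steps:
E = -2 (E = -2 + (⅑)*0 = -2 + 0 = -2)
j(D) = -3/2 (j(D) = 1/(-2) - 1 = -½ - 1 = -3/2)
(1*13 + j(-12)) + 114 = (1*13 - 3/2) + 114 = (13 - 3/2) + 114 = 23/2 + 114 = 251/2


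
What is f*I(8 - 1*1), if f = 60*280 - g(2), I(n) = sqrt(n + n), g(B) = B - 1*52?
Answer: 16850*sqrt(14) ≈ 63047.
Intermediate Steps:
g(B) = -52 + B (g(B) = B - 52 = -52 + B)
I(n) = sqrt(2)*sqrt(n) (I(n) = sqrt(2*n) = sqrt(2)*sqrt(n))
f = 16850 (f = 60*280 - (-52 + 2) = 16800 - 1*(-50) = 16800 + 50 = 16850)
f*I(8 - 1*1) = 16850*(sqrt(2)*sqrt(8 - 1*1)) = 16850*(sqrt(2)*sqrt(8 - 1)) = 16850*(sqrt(2)*sqrt(7)) = 16850*sqrt(14)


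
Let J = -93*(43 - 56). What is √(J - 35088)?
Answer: I*√33879 ≈ 184.06*I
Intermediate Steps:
J = 1209 (J = -93*(-13) = 1209)
√(J - 35088) = √(1209 - 35088) = √(-33879) = I*√33879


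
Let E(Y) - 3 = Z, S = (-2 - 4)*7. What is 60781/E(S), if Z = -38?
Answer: -8683/5 ≈ -1736.6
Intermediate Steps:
S = -42 (S = -6*7 = -42)
E(Y) = -35 (E(Y) = 3 - 38 = -35)
60781/E(S) = 60781/(-35) = 60781*(-1/35) = -8683/5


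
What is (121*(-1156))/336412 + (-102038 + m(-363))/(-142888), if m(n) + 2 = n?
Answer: 3615749037/12017309464 ≈ 0.30088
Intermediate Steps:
m(n) = -2 + n
(121*(-1156))/336412 + (-102038 + m(-363))/(-142888) = (121*(-1156))/336412 + (-102038 + (-2 - 363))/(-142888) = -139876*1/336412 + (-102038 - 365)*(-1/142888) = -34969/84103 - 102403*(-1/142888) = -34969/84103 + 102403/142888 = 3615749037/12017309464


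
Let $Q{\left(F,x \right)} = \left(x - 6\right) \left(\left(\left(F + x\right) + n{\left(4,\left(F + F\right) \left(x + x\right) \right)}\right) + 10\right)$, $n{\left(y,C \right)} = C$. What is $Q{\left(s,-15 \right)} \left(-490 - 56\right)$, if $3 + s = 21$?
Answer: $-12234222$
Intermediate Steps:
$s = 18$ ($s = -3 + 21 = 18$)
$Q{\left(F,x \right)} = \left(-6 + x\right) \left(10 + F + x + 4 F x\right)$ ($Q{\left(F,x \right)} = \left(x - 6\right) \left(\left(\left(F + x\right) + \left(F + F\right) \left(x + x\right)\right) + 10\right) = \left(-6 + x\right) \left(\left(\left(F + x\right) + 2 F 2 x\right) + 10\right) = \left(-6 + x\right) \left(\left(\left(F + x\right) + 4 F x\right) + 10\right) = \left(-6 + x\right) \left(\left(F + x + 4 F x\right) + 10\right) = \left(-6 + x\right) \left(10 + F + x + 4 F x\right)$)
$Q{\left(s,-15 \right)} \left(-490 - 56\right) = \left(-60 + \left(-15\right)^{2} - 108 + 4 \left(-15\right) - 414 \left(-15\right) + 4 \cdot 18 \left(-15\right)^{2}\right) \left(-490 - 56\right) = \left(-60 + 225 - 108 - 60 + 6210 + 4 \cdot 18 \cdot 225\right) \left(-546\right) = \left(-60 + 225 - 108 - 60 + 6210 + 16200\right) \left(-546\right) = 22407 \left(-546\right) = -12234222$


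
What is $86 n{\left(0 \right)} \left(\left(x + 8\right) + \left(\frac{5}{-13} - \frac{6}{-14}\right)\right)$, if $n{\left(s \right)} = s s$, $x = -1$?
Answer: $0$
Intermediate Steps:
$n{\left(s \right)} = s^{2}$
$86 n{\left(0 \right)} \left(\left(x + 8\right) + \left(\frac{5}{-13} - \frac{6}{-14}\right)\right) = 86 \cdot 0^{2} \left(\left(-1 + 8\right) + \left(\frac{5}{-13} - \frac{6}{-14}\right)\right) = 86 \cdot 0 \left(7 + \left(5 \left(- \frac{1}{13}\right) - - \frac{3}{7}\right)\right) = 0 \left(7 + \left(- \frac{5}{13} + \frac{3}{7}\right)\right) = 0 \left(7 + \frac{4}{91}\right) = 0 \cdot \frac{641}{91} = 0$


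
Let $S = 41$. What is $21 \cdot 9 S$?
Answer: $7749$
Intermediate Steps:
$21 \cdot 9 S = 21 \cdot 9 \cdot 41 = 189 \cdot 41 = 7749$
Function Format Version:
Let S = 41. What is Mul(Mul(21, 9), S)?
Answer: 7749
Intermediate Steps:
Mul(Mul(21, 9), S) = Mul(Mul(21, 9), 41) = Mul(189, 41) = 7749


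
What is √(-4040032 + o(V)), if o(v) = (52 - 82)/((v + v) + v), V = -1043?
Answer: I*√4394944760738/1043 ≈ 2010.0*I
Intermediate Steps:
o(v) = -10/v (o(v) = -30/(2*v + v) = -30*1/(3*v) = -10/v)
√(-4040032 + o(V)) = √(-4040032 - 10/(-1043)) = √(-4040032 - 10*(-1/1043)) = √(-4040032 + 10/1043) = √(-4213753366/1043) = I*√4394944760738/1043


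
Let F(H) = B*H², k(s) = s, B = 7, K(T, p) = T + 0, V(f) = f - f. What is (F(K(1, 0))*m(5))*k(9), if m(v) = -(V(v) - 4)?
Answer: 252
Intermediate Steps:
V(f) = 0
K(T, p) = T
F(H) = 7*H²
m(v) = 4 (m(v) = -(0 - 4) = -1*(-4) = 4)
(F(K(1, 0))*m(5))*k(9) = ((7*1²)*4)*9 = ((7*1)*4)*9 = (7*4)*9 = 28*9 = 252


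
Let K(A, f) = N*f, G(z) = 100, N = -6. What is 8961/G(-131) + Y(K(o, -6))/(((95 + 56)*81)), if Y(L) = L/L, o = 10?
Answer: 109602091/1223100 ≈ 89.610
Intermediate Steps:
K(A, f) = -6*f
Y(L) = 1
8961/G(-131) + Y(K(o, -6))/(((95 + 56)*81)) = 8961/100 + 1/((95 + 56)*81) = 8961*(1/100) + 1/(151*81) = 8961/100 + 1/12231 = 109602091/1223100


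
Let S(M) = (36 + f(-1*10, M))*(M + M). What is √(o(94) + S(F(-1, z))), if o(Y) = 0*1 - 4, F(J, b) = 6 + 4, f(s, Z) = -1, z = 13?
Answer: 2*√174 ≈ 26.382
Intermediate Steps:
F(J, b) = 10
S(M) = 70*M (S(M) = (36 - 1)*(M + M) = 35*(2*M) = 70*M)
o(Y) = -4 (o(Y) = 0 - 4 = -4)
√(o(94) + S(F(-1, z))) = √(-4 + 70*10) = √(-4 + 700) = √696 = 2*√174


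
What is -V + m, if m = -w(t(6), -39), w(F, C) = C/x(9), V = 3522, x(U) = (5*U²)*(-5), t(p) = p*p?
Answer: -2377363/675 ≈ -3522.0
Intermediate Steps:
t(p) = p²
x(U) = -25*U²
w(F, C) = -C/2025 (w(F, C) = C/((-25*9²)) = C/((-25*81)) = C/(-2025) = C*(-1/2025) = -C/2025)
m = -13/675 (m = -(-1)*(-39)/2025 = -1*13/675 = -13/675 ≈ -0.019259)
-V + m = -1*3522 - 13/675 = -3522 - 13/675 = -2377363/675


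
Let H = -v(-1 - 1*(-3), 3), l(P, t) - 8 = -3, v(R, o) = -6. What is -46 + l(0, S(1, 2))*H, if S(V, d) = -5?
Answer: -16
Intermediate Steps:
l(P, t) = 5 (l(P, t) = 8 - 3 = 5)
H = 6 (H = -1*(-6) = 6)
-46 + l(0, S(1, 2))*H = -46 + 5*6 = -46 + 30 = -16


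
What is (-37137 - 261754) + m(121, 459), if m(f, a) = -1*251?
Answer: -299142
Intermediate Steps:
m(f, a) = -251
(-37137 - 261754) + m(121, 459) = (-37137 - 261754) - 251 = -298891 - 251 = -299142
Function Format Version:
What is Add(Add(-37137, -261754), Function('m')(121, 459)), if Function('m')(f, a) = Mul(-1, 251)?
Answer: -299142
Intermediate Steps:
Function('m')(f, a) = -251
Add(Add(-37137, -261754), Function('m')(121, 459)) = Add(Add(-37137, -261754), -251) = Add(-298891, -251) = -299142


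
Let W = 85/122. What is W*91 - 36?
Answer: 3343/122 ≈ 27.402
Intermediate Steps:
W = 85/122 (W = 85*(1/122) = 85/122 ≈ 0.69672)
W*91 - 36 = (85/122)*91 - 36 = 7735/122 - 36 = 3343/122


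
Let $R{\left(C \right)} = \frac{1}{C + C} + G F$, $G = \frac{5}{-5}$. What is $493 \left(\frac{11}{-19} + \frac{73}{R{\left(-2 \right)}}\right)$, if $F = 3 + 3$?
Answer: $- \frac{2870739}{475} \approx -6043.7$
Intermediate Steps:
$F = 6$
$G = -1$ ($G = 5 \left(- \frac{1}{5}\right) = -1$)
$R{\left(C \right)} = -6 + \frac{1}{2 C}$ ($R{\left(C \right)} = \frac{1}{C + C} - 6 = \frac{1}{2 C} - 6 = -6 + \frac{1}{2 C}$)
$493 \left(\frac{11}{-19} + \frac{73}{R{\left(-2 \right)}}\right) = 493 \left(\frac{11}{-19} + \frac{73}{-6 + \frac{1}{2 \left(-2\right)}}\right) = 493 \left(11 \left(- \frac{1}{19}\right) + \frac{73}{-6 + \frac{1}{2} \left(- \frac{1}{2}\right)}\right) = 493 \left(- \frac{11}{19} + \frac{73}{-6 - \frac{1}{4}}\right) = 493 \left(- \frac{11}{19} + \frac{73}{- \frac{25}{4}}\right) = 493 \left(- \frac{11}{19} + 73 \left(- \frac{4}{25}\right)\right) = 493 \left(- \frac{11}{19} - \frac{292}{25}\right) = 493 \left(- \frac{5823}{475}\right) = - \frac{2870739}{475}$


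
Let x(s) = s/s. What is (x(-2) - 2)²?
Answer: 1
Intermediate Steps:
x(s) = 1
(x(-2) - 2)² = (1 - 2)² = (-1)² = 1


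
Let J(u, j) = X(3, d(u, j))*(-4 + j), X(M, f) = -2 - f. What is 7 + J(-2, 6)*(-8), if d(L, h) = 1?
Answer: 55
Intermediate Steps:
J(u, j) = 12 - 3*j (J(u, j) = (-2 - 1*1)*(-4 + j) = (-2 - 1)*(-4 + j) = -3*(-4 + j) = 12 - 3*j)
7 + J(-2, 6)*(-8) = 7 + (12 - 3*6)*(-8) = 7 + (12 - 18)*(-8) = 7 - 6*(-8) = 7 + 48 = 55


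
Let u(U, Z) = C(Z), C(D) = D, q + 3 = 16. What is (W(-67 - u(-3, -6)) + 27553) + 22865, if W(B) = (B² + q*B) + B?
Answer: 53285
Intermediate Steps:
q = 13 (q = -3 + 16 = 13)
u(U, Z) = Z
W(B) = B² + 14*B (W(B) = (B² + 13*B) + B = B² + 14*B)
(W(-67 - u(-3, -6)) + 27553) + 22865 = ((-67 - 1*(-6))*(14 + (-67 - 1*(-6))) + 27553) + 22865 = ((-67 + 6)*(14 + (-67 + 6)) + 27553) + 22865 = (-61*(14 - 61) + 27553) + 22865 = (-61*(-47) + 27553) + 22865 = (2867 + 27553) + 22865 = 30420 + 22865 = 53285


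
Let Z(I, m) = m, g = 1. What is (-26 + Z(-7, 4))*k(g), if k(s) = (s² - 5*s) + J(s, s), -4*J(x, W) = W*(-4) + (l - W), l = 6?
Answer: 187/2 ≈ 93.500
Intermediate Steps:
J(x, W) = -3/2 + 5*W/4 (J(x, W) = -(W*(-4) + (6 - W))/4 = -(-4*W + (6 - W))/4 = -(6 - 5*W)/4 = -3/2 + 5*W/4)
k(s) = -3/2 + s² - 15*s/4 (k(s) = (s² - 5*s) + (-3/2 + 5*s/4) = -3/2 + s² - 15*s/4)
(-26 + Z(-7, 4))*k(g) = (-26 + 4)*(-3/2 + 1² - 15/4*1) = -22*(-3/2 + 1 - 15/4) = -22*(-17/4) = 187/2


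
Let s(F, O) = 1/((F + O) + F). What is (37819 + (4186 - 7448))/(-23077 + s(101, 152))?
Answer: -12233178/8169257 ≈ -1.4975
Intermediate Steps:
s(F, O) = 1/(O + 2*F)
(37819 + (4186 - 7448))/(-23077 + s(101, 152)) = (37819 + (4186 - 7448))/(-23077 + 1/(152 + 2*101)) = (37819 - 3262)/(-23077 + 1/(152 + 202)) = 34557/(-23077 + 1/354) = 34557/(-8169257/354) = 34557*(-354/8169257) = -12233178/8169257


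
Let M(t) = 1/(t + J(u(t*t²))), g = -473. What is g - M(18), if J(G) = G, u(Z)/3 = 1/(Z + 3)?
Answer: -16562148/35011 ≈ -473.06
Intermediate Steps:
u(Z) = 3/(3 + Z) (u(Z) = 3/(Z + 3) = 3/(3 + Z))
M(t) = 1/(t + 3/(3 + t³)) (M(t) = 1/(t + 3/(3 + t*t²)) = 1/(t + 3/(3 + t³)))
g - M(18) = -473 - (3 + 18³)/(3 + 18*(3 + 18³)) = -473 - (3 + 5832)/(3 + 18*(3 + 5832)) = -473 - 5835/(3 + 18*5835) = -473 - 5835/(3 + 105030) = -473 - 5835/105033 = -473 - 1*1945/35011 = -473 - 1945/35011 = -16562148/35011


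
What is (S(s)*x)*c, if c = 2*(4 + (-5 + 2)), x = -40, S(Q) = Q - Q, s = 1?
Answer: 0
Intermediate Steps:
S(Q) = 0
c = 2 (c = 2*(4 - 3) = 2*1 = 2)
(S(s)*x)*c = (0*(-40))*2 = 0*2 = 0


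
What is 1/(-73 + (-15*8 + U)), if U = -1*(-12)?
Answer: -1/181 ≈ -0.0055249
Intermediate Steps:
U = 12
1/(-73 + (-15*8 + U)) = 1/(-73 + (-15*8 + 12)) = 1/(-73 + (-120 + 12)) = 1/(-73 - 108) = 1/(-181) = -1/181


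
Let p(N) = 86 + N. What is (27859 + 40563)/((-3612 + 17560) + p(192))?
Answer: 34211/7113 ≈ 4.8096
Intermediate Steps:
(27859 + 40563)/((-3612 + 17560) + p(192)) = (27859 + 40563)/((-3612 + 17560) + (86 + 192)) = 68422/(13948 + 278) = 68422/14226 = 68422*(1/14226) = 34211/7113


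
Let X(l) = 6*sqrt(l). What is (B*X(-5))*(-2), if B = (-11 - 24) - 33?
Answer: 816*I*sqrt(5) ≈ 1824.6*I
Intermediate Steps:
B = -68 (B = -35 - 33 = -68)
(B*X(-5))*(-2) = -408*sqrt(-5)*(-2) = -408*I*sqrt(5)*(-2) = 816*I*sqrt(5)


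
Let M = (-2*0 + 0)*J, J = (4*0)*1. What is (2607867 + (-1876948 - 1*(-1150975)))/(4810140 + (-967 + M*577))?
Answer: 1881894/4809173 ≈ 0.39131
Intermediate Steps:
J = 0 (J = 0*1 = 0)
M = 0 (M = (-2*0 + 0)*0 = (0 + 0)*0 = 0*0 = 0)
(2607867 + (-1876948 - 1*(-1150975)))/(4810140 + (-967 + M*577)) = (2607867 + (-1876948 - 1*(-1150975)))/(4810140 + (-967 + 0*577)) = (2607867 + (-1876948 + 1150975))/(4810140 + (-967 + 0)) = (2607867 - 725973)/(4810140 - 967) = 1881894/4809173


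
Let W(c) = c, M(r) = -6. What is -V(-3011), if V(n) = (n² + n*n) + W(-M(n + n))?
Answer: -18132248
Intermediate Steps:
V(n) = 6 + 2*n² (V(n) = (n² + n*n) - 1*(-6) = (n² + n²) + 6 = 2*n² + 6 = 6 + 2*n²)
-V(-3011) = -(6 + 2*(-3011)²) = -(6 + 2*9066121) = -(6 + 18132242) = -1*18132248 = -18132248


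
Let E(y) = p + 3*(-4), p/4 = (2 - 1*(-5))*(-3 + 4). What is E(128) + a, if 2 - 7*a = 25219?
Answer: -25105/7 ≈ -3586.4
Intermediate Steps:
p = 28 (p = 4*((2 - 1*(-5))*(-3 + 4)) = 4*((2 + 5)*1) = 4*(7*1) = 4*7 = 28)
E(y) = 16 (E(y) = 28 + 3*(-4) = 28 - 12 = 16)
a = -25217/7 (a = 2/7 - ⅐*25219 = 2/7 - 25219/7 = -25217/7 ≈ -3602.4)
E(128) + a = 16 - 25217/7 = -25105/7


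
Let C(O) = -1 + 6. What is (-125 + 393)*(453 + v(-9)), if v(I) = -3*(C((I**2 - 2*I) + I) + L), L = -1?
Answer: 118188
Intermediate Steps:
C(O) = 5
v(I) = -12 (v(I) = -3*(5 - 1) = -3*4 = -12)
(-125 + 393)*(453 + v(-9)) = (-125 + 393)*(453 - 12) = 268*441 = 118188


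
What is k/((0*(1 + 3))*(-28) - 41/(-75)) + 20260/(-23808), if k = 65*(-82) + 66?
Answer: -2350057265/244032 ≈ -9630.1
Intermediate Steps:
k = -5264 (k = -5330 + 66 = -5264)
k/((0*(1 + 3))*(-28) - 41/(-75)) + 20260/(-23808) = -5264/((0*(1 + 3))*(-28) - 41/(-75)) + 20260/(-23808) = -5264/((0*4)*(-28) - 41*(-1/75)) + 20260*(-1/23808) = -5264/(0*(-28) + 41/75) - 5065/5952 = -5264/(0 + 41/75) - 5065/5952 = -5264/41/75 - 5065/5952 = -5264*75/41 - 5065/5952 = -394800/41 - 5065/5952 = -2350057265/244032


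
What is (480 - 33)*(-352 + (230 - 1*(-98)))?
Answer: -10728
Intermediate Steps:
(480 - 33)*(-352 + (230 - 1*(-98))) = 447*(-352 + (230 + 98)) = 447*(-352 + 328) = 447*(-24) = -10728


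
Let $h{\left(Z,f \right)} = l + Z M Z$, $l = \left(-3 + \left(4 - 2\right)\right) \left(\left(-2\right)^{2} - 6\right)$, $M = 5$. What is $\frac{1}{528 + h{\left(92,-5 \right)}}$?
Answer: $\frac{1}{42850} \approx 2.3337 \cdot 10^{-5}$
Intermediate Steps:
$l = 2$ ($l = \left(-3 + \left(4 - 2\right)\right) \left(4 - 6\right) = \left(-3 + 2\right) \left(-2\right) = \left(-1\right) \left(-2\right) = 2$)
$h{\left(Z,f \right)} = 2 + 5 Z^{2}$ ($h{\left(Z,f \right)} = 2 + Z 5 Z = 2 + 5 Z Z = 2 + 5 Z^{2}$)
$\frac{1}{528 + h{\left(92,-5 \right)}} = \frac{1}{528 + \left(2 + 5 \cdot 92^{2}\right)} = \frac{1}{528 + \left(2 + 5 \cdot 8464\right)} = \frac{1}{528 + \left(2 + 42320\right)} = \frac{1}{528 + 42322} = \frac{1}{42850}$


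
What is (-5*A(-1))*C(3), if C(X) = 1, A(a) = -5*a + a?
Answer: -20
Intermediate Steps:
A(a) = -4*a
(-5*A(-1))*C(3) = -(-20)*(-1)*1 = -5*4*1 = -20*1 = -20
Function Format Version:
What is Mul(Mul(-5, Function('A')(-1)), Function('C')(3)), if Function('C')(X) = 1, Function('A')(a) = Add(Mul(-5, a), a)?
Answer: -20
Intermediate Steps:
Function('A')(a) = Mul(-4, a)
Mul(Mul(-5, Function('A')(-1)), Function('C')(3)) = Mul(Mul(-5, Mul(-4, -1)), 1) = Mul(Mul(-5, 4), 1) = Mul(-20, 1) = -20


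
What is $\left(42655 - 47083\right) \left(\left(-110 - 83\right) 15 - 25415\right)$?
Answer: $125356680$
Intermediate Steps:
$\left(42655 - 47083\right) \left(\left(-110 - 83\right) 15 - 25415\right) = - 4428 \left(\left(-193\right) 15 - 25415\right) = - 4428 \left(-2895 - 25415\right) = \left(-4428\right) \left(-28310\right) = 125356680$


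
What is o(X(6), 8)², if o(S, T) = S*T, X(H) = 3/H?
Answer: 16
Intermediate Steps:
o(X(6), 8)² = ((3/6)*8)² = ((3*(⅙))*8)² = ((½)*8)² = 4² = 16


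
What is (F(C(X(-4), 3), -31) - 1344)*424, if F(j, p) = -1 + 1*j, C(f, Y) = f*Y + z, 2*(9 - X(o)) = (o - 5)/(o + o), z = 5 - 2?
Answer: -1116551/2 ≈ -5.5828e+5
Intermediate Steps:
z = 3
X(o) = 9 - (-5 + o)/(4*o) (X(o) = 9 - (o - 5)/(2*(o + o)) = 9 - (-5 + o)/(2*(2*o)) = 9 - (-5 + o)*1/(2*o)/2 = 9 - (-5 + o)/(4*o))
C(f, Y) = 3 + Y*f (C(f, Y) = f*Y + 3 = Y*f + 3 = 3 + Y*f)
F(j, p) = -1 + j
(F(C(X(-4), 3), -31) - 1344)*424 = ((-1 + (3 + 3*((5/4)*(1 + 7*(-4))/(-4)))) - 1344)*424 = ((-1 + (3 + 3*((5/4)*(-1/4)*(1 - 28)))) - 1344)*424 = ((-1 + (3 + 3*((5/4)*(-1/4)*(-27)))) - 1344)*424 = ((-1 + (3 + 3*(135/16))) - 1344)*424 = ((-1 + (3 + 405/16)) - 1344)*424 = ((-1 + 453/16) - 1344)*424 = (437/16 - 1344)*424 = -21067/16*424 = -1116551/2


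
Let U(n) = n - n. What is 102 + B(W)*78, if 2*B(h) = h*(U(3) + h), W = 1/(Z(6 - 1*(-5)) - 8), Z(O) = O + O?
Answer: 20031/196 ≈ 102.20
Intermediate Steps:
U(n) = 0
Z(O) = 2*O
W = 1/14 (W = 1/(2*(6 - 1*(-5)) - 8) = 1/(2*(6 + 5) - 8) = 1/(2*11 - 8) = 1/(22 - 8) = 1/14 ≈ 0.071429)
B(h) = h²/2 (B(h) = (h*(0 + h))/2 = (h*h)/2 = h²/2)
102 + B(W)*78 = 102 + ((1/14)²/2)*78 = 102 + ((½)*(1/196))*78 = 102 + (1/392)*78 = 102 + 39/196 = 20031/196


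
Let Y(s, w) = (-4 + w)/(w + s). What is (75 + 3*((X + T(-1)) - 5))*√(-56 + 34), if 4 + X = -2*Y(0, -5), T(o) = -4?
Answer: 126*I*√22/5 ≈ 118.2*I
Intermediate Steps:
Y(s, w) = (-4 + w)/(s + w)
X = -38/5 (X = -4 - 2*(-4 - 5)/(0 - 5) = -4 - 2*(-9)/(-5) = -4 - (-2)*(-9)/5 = -4 - 2*9/5 = -4 - 18/5 = -38/5 ≈ -7.6000)
(75 + 3*((X + T(-1)) - 5))*√(-56 + 34) = (75 + 3*((-38/5 - 4) - 5))*√(-56 + 34) = (75 + 3*(-58/5 - 5))*√(-22) = (75 + 3*(-83/5))*(I*√22) = (75 - 249/5)*(I*√22) = 126*(I*√22)/5 = 126*I*√22/5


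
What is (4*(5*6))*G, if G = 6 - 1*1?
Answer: 600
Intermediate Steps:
G = 5 (G = 6 - 1 = 5)
(4*(5*6))*G = (4*(5*6))*5 = (4*30)*5 = 120*5 = 600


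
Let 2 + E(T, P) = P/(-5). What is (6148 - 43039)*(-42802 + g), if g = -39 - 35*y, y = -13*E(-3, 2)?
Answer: 1620732303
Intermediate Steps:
E(T, P) = -2 - P/5 (E(T, P) = -2 + P/(-5) = -2 + P*(-1/5) = -2 - P/5)
y = 156/5 (y = -13*(-2 - 1/5*2) = -13*(-2 - 2/5) = -13*(-12/5) = 156/5 ≈ 31.200)
g = -1131 (g = -39 - 35*156/5 = -39 - 1092 = -1131)
(6148 - 43039)*(-42802 + g) = (6148 - 43039)*(-42802 - 1131) = -36891*(-43933) = 1620732303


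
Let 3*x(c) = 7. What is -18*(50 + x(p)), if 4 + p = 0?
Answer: -942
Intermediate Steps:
p = -4 (p = -4 + 0 = -4)
x(c) = 7/3 (x(c) = (⅓)*7 = 7/3)
-18*(50 + x(p)) = -18*(50 + 7/3) = -18*157/3 = -942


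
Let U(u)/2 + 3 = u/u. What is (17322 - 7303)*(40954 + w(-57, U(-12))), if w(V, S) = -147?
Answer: 408845333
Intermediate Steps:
U(u) = -4 (U(u) = -6 + 2*(u/u) = -6 + 2*1 = -6 + 2 = -4)
(17322 - 7303)*(40954 + w(-57, U(-12))) = (17322 - 7303)*(40954 - 147) = 10019*40807 = 408845333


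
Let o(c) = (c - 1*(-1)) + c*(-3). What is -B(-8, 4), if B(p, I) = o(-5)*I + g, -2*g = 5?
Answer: -83/2 ≈ -41.500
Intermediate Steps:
g = -5/2 (g = -½*5 = -5/2 ≈ -2.5000)
o(c) = 1 - 2*c (o(c) = (c + 1) - 3*c = (1 + c) - 3*c = 1 - 2*c)
B(p, I) = -5/2 + 11*I (B(p, I) = (1 - 2*(-5))*I - 5/2 = (1 + 10)*I - 5/2 = 11*I - 5/2 = -5/2 + 11*I)
-B(-8, 4) = -(-5/2 + 11*4) = -(-5/2 + 44) = -1*83/2 = -83/2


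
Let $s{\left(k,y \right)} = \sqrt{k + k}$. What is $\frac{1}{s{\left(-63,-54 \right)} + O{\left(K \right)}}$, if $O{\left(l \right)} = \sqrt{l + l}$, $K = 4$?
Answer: $\frac{1}{2 \sqrt{2} + 3 i \sqrt{14}} \approx 0.021108 - 0.083768 i$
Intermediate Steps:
$O{\left(l \right)} = \sqrt{2} \sqrt{l}$ ($O{\left(l \right)} = \sqrt{2 l} = \sqrt{2} \sqrt{l}$)
$s{\left(k,y \right)} = \sqrt{2} \sqrt{k}$ ($s{\left(k,y \right)} = \sqrt{2 k} = \sqrt{2} \sqrt{k}$)
$\frac{1}{s{\left(-63,-54 \right)} + O{\left(K \right)}} = \frac{1}{\sqrt{2} \sqrt{-63} + \sqrt{2} \sqrt{4}} = \frac{1}{\sqrt{2} \cdot 3 i \sqrt{7} + \sqrt{2} \cdot 2} = \frac{1}{3 i \sqrt{14} + 2 \sqrt{2}} = \frac{1}{2 \sqrt{2} + 3 i \sqrt{14}}$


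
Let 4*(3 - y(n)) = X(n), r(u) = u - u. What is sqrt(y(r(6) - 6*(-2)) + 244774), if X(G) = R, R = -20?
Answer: 9*sqrt(3022) ≈ 494.75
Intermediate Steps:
r(u) = 0
X(G) = -20
y(n) = 8 (y(n) = 3 - 1/4*(-20) = 3 + 5 = 8)
sqrt(y(r(6) - 6*(-2)) + 244774) = sqrt(8 + 244774) = sqrt(244782) = 9*sqrt(3022)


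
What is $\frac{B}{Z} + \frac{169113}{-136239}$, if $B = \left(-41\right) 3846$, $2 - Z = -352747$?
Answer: $- \frac{9015269399}{5339796779} \approx -1.6883$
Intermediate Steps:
$Z = 352749$ ($Z = 2 - -352747 = 2 + 352747 = 352749$)
$B = -157686$
$\frac{B}{Z} + \frac{169113}{-136239} = - \frac{157686}{352749} + \frac{169113}{-136239} = \left(-157686\right) \frac{1}{352749} + 169113 \left(- \frac{1}{136239}\right) = - \frac{52562}{117583} - \frac{56371}{45413} = - \frac{9015269399}{5339796779}$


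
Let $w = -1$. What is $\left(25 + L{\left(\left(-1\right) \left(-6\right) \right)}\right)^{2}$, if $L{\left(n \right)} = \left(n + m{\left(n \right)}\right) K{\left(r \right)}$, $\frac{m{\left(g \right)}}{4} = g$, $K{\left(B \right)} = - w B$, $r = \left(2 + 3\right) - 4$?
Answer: $3025$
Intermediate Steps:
$r = 1$ ($r = 5 - 4 = 1$)
$K{\left(B \right)} = B$ ($K{\left(B \right)} = \left(-1\right) \left(-1\right) B = 1 B = B$)
$m{\left(g \right)} = 4 g$
$L{\left(n \right)} = 5 n$ ($L{\left(n \right)} = \left(n + 4 n\right) 1 = 5 n 1 = 5 n$)
$\left(25 + L{\left(\left(-1\right) \left(-6\right) \right)}\right)^{2} = \left(25 + 5 \left(\left(-1\right) \left(-6\right)\right)\right)^{2} = \left(25 + 5 \cdot 6\right)^{2} = \left(25 + 30\right)^{2} = 55^{2} = 3025$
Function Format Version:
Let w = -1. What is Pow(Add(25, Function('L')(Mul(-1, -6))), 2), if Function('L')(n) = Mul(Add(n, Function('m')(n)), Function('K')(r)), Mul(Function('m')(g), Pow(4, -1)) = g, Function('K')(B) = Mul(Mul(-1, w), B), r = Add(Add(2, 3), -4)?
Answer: 3025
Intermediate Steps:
r = 1 (r = Add(5, -4) = 1)
Function('K')(B) = B (Function('K')(B) = Mul(Mul(-1, -1), B) = Mul(1, B) = B)
Function('m')(g) = Mul(4, g)
Function('L')(n) = Mul(5, n) (Function('L')(n) = Mul(Add(n, Mul(4, n)), 1) = Mul(Mul(5, n), 1) = Mul(5, n))
Pow(Add(25, Function('L')(Mul(-1, -6))), 2) = Pow(Add(25, Mul(5, Mul(-1, -6))), 2) = Pow(Add(25, Mul(5, 6)), 2) = Pow(Add(25, 30), 2) = Pow(55, 2) = 3025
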